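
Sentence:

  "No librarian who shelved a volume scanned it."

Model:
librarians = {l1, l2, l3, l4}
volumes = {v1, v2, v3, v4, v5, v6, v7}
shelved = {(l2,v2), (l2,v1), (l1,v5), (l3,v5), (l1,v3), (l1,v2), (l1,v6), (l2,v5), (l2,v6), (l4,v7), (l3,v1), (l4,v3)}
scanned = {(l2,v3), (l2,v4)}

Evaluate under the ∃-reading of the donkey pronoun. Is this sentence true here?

"it" takes "a volume" as antecedent — a donkey pronoun bound across the clause boundary.
Truth condition: for no (l,v) with shelved(l,v) does scanned(l,v) hold.
Restrictor pairs — does the scope hold? (l1,v2):fails  (l1,v3):fails  (l1,v5):fails  (l1,v6):fails  (l2,v1):fails  (l2,v2):fails  (l2,v5):fails  (l2,v6):fails  (l3,v1):fails  (l3,v5):fails  (l4,v3):fails  (l4,v7):fails
Scope holds for no restrictor pair, so the sentence is true.

True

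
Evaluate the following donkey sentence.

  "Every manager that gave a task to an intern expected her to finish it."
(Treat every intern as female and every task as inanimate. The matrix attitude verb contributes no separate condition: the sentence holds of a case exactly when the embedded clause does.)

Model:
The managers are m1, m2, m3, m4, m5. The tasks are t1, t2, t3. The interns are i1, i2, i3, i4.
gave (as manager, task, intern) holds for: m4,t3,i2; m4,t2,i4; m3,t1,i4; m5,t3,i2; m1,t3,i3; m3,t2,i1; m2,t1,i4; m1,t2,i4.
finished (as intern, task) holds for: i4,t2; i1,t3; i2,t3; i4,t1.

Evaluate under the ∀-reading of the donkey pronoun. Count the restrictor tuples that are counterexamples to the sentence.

"her" takes "an intern" as antecedent and "it" takes "a task"; both are donkey pronouns co-varying with the restrictor.
Strong reading: for every (m,t,i) with gave(m,t,i), finished(i,t).
Restrictor triples: (m1,t2,i4)→finished(i4,t2) ✓  (m1,t3,i3)→finished(i3,t3) ✗  (m2,t1,i4)→finished(i4,t1) ✓  (m3,t1,i4)→finished(i4,t1) ✓  (m3,t2,i1)→finished(i1,t2) ✗  (m4,t2,i4)→finished(i4,t2) ✓  (m4,t3,i2)→finished(i2,t3) ✓  (m5,t3,i2)→finished(i2,t3) ✓
Counterexamples (restrictor triples failing the scope): 2.

2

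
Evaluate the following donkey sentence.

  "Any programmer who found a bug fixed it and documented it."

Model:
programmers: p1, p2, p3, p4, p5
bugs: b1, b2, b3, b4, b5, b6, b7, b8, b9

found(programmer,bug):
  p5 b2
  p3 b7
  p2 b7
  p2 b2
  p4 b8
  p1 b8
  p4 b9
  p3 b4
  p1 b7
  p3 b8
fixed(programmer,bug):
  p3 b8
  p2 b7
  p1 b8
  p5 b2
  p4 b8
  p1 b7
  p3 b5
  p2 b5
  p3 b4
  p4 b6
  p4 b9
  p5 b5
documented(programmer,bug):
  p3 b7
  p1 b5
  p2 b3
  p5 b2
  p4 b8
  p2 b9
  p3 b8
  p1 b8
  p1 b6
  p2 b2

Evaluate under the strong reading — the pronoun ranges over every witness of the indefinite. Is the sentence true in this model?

False

"it" takes "a bug" as antecedent — a donkey pronoun bound across the clause boundary.
Strong reading: for every (p,b) with found(p,b), fixed(p,b) ∧ documented(p,b).
Restrictor pairs: (p1,b7) ✗  (p1,b8) ✓  (p2,b2) ✗  (p2,b7) ✗  (p3,b4) ✗  (p3,b7) ✗  (p3,b8) ✓  (p4,b8) ✓  (p4,b9) ✗  (p5,b2) ✓
Counterexample: (p1,b7) is in found but fails the scope.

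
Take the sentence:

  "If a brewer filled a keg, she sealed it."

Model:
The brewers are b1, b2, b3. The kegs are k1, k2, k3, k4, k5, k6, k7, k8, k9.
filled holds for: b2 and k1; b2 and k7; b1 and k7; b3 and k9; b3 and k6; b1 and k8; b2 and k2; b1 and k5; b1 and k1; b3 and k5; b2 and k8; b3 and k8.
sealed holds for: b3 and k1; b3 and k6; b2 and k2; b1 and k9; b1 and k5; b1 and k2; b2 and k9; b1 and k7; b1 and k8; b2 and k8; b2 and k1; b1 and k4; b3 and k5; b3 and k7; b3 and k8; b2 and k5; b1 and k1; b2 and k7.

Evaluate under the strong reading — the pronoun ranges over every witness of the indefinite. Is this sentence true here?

"it" takes "a keg" as antecedent — a donkey pronoun bound across the clause boundary.
Strong reading: for every (b,k) with filled(b,k), sealed(b,k).
Restrictor pairs: (b1,k1) ✓  (b1,k5) ✓  (b1,k7) ✓  (b1,k8) ✓  (b2,k1) ✓  (b2,k2) ✓  (b2,k7) ✓  (b2,k8) ✓  (b3,k5) ✓  (b3,k6) ✓  (b3,k8) ✓  (b3,k9) ✗
Counterexample: (b3,k9) is in filled but fails the scope.

False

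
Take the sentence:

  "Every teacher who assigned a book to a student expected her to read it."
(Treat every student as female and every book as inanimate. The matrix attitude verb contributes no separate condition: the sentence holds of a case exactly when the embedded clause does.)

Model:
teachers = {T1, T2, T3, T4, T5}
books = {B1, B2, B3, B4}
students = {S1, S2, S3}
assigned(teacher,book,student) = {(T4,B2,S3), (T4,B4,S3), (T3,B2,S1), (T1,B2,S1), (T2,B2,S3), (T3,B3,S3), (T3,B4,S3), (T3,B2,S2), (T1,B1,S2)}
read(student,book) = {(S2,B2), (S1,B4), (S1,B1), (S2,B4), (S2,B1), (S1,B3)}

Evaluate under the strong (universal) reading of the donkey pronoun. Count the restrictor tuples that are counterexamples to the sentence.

"her" takes "a student" as antecedent and "it" takes "a book"; both are donkey pronouns co-varying with the restrictor.
Strong reading: for every (t,b,s) with assigned(t,b,s), read(s,b).
Restrictor triples: (T1,B1,S2)→read(S2,B1) ✓  (T1,B2,S1)→read(S1,B2) ✗  (T2,B2,S3)→read(S3,B2) ✗  (T3,B2,S1)→read(S1,B2) ✗  (T3,B2,S2)→read(S2,B2) ✓  (T3,B3,S3)→read(S3,B3) ✗  (T3,B4,S3)→read(S3,B4) ✗  (T4,B2,S3)→read(S3,B2) ✗  (T4,B4,S3)→read(S3,B4) ✗
Counterexamples (restrictor triples failing the scope): 7.

7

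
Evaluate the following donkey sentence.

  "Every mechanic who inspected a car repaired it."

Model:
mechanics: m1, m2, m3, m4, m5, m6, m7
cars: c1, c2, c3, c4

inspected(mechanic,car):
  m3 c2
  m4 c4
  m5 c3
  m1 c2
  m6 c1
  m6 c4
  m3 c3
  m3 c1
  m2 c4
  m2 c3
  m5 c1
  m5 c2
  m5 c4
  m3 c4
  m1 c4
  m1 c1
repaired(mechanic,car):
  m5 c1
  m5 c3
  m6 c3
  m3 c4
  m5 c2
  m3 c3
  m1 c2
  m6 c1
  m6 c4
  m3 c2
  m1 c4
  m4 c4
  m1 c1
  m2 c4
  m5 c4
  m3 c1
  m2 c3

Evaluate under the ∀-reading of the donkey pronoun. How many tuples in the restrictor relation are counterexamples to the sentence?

"it" takes "a car" as antecedent — a donkey pronoun bound across the clause boundary.
Strong reading: for every (m,c) with inspected(m,c), repaired(m,c).
Restrictor pairs: (m1,c1) ✓  (m1,c2) ✓  (m1,c4) ✓  (m2,c3) ✓  (m2,c4) ✓  (m3,c1) ✓  (m3,c2) ✓  (m3,c3) ✓  (m3,c4) ✓  (m4,c4) ✓  (m5,c1) ✓  (m5,c2) ✓  (m5,c3) ✓  (m5,c4) ✓  (m6,c1) ✓  (m6,c4) ✓
Counterexamples (restrictor pairs failing the scope): 0.

0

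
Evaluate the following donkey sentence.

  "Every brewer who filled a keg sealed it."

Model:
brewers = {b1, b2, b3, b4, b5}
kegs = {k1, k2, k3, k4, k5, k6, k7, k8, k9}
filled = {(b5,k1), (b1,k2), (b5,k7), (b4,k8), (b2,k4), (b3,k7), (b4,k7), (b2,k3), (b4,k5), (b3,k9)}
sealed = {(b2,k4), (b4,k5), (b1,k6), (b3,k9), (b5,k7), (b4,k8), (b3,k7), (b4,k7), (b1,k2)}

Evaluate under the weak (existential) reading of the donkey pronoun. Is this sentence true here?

"it" takes "a keg" as antecedent — a donkey pronoun bound across the clause boundary.
Weak reading: every brewer b with some filled-keg has at least one filled-keg k such that sealed(b,k).
Per brewer: b1:✓  b2:✓  b3:✓  b4:✓  b5:✓
Every brewer in the restrictor has a witness.

True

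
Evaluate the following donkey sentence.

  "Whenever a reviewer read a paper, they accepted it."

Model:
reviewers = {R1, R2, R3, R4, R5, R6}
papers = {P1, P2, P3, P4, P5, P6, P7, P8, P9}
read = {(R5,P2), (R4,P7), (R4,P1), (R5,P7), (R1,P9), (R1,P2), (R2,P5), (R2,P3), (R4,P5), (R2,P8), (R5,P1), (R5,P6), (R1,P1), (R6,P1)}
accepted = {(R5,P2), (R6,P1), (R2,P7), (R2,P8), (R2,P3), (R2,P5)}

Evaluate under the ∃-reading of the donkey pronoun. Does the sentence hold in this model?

"it" takes "a paper" as antecedent — a donkey pronoun bound across the clause boundary.
Weak reading: every reviewer r with some read-paper has at least one read-paper p such that accepted(r,p).
Per reviewer: R1:✗  R2:✓  R4:✗  R5:✓  R6:✓
R1 has no witness among its read-papers.

False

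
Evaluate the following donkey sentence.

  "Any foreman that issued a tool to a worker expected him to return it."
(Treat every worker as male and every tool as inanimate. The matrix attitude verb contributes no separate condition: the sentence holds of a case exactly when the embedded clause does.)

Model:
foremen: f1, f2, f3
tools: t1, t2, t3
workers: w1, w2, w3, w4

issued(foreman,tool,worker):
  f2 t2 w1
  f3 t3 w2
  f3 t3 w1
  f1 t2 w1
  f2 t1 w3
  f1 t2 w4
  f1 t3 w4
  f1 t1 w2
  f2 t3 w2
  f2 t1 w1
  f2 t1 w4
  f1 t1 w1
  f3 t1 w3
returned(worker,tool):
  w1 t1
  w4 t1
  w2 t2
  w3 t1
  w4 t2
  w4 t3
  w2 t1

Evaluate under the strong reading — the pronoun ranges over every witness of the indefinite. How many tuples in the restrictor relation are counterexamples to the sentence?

5

"him" takes "a worker" as antecedent and "it" takes "a tool"; both are donkey pronouns co-varying with the restrictor.
Strong reading: for every (f,t,w) with issued(f,t,w), returned(w,t).
Restrictor triples: (f1,t1,w1)→returned(w1,t1) ✓  (f1,t1,w2)→returned(w2,t1) ✓  (f1,t2,w1)→returned(w1,t2) ✗  (f1,t2,w4)→returned(w4,t2) ✓  (f1,t3,w4)→returned(w4,t3) ✓  (f2,t1,w1)→returned(w1,t1) ✓  (f2,t1,w3)→returned(w3,t1) ✓  (f2,t1,w4)→returned(w4,t1) ✓  (f2,t2,w1)→returned(w1,t2) ✗  (f2,t3,w2)→returned(w2,t3) ✗  (f3,t1,w3)→returned(w3,t1) ✓  (f3,t3,w1)→returned(w1,t3) ✗  (f3,t3,w2)→returned(w2,t3) ✗
Counterexamples (restrictor triples failing the scope): 5.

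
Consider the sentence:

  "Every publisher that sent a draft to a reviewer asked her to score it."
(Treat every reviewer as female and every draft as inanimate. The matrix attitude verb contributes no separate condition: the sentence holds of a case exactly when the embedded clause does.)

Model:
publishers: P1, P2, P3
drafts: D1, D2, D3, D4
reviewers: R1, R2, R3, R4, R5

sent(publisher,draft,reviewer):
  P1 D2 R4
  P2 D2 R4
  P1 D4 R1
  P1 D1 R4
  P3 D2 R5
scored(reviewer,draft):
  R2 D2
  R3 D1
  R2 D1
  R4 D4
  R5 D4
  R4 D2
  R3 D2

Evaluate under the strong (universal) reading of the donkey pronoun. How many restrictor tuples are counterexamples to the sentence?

"her" takes "a reviewer" as antecedent and "it" takes "a draft"; both are donkey pronouns co-varying with the restrictor.
Strong reading: for every (p,d,r) with sent(p,d,r), scored(r,d).
Restrictor triples: (P1,D1,R4)→scored(R4,D1) ✗  (P1,D2,R4)→scored(R4,D2) ✓  (P1,D4,R1)→scored(R1,D4) ✗  (P2,D2,R4)→scored(R4,D2) ✓  (P3,D2,R5)→scored(R5,D2) ✗
Counterexamples (restrictor triples failing the scope): 3.

3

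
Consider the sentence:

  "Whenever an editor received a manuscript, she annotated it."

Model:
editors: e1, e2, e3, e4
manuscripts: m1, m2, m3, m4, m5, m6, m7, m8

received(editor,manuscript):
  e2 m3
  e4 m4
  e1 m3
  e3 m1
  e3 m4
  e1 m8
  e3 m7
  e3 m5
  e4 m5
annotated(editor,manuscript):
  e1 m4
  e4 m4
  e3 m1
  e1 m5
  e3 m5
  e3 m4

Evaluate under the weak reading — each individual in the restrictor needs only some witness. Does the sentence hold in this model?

"it" takes "a manuscript" as antecedent — a donkey pronoun bound across the clause boundary.
Weak reading: every editor e with some received-manuscript has at least one received-manuscript m such that annotated(e,m).
Per editor: e1:✗  e2:✗  e3:✓  e4:✓
e1 has no witness among its received-manuscripts.

False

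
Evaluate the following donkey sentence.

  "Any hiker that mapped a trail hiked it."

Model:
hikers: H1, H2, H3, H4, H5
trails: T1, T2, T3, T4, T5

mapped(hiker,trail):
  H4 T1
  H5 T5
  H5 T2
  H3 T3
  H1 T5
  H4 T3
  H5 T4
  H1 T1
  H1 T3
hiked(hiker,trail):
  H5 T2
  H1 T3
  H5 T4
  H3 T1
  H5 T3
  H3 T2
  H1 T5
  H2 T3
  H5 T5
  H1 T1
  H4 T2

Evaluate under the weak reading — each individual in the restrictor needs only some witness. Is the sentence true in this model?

False

"it" takes "a trail" as antecedent — a donkey pronoun bound across the clause boundary.
Weak reading: every hiker h with some mapped-trail has at least one mapped-trail t such that hiked(h,t).
Per hiker: H1:✓  H3:✗  H4:✗  H5:✓
H3 has no witness among its mapped-trails.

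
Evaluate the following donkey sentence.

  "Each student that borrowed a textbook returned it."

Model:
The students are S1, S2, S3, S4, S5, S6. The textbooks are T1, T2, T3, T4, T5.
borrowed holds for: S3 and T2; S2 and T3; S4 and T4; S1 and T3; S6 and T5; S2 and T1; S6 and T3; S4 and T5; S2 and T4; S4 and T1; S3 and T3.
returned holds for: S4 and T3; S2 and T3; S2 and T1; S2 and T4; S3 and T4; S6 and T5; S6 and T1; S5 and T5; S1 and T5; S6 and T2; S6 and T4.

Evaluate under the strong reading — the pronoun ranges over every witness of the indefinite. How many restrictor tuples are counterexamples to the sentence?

7

"it" takes "a textbook" as antecedent — a donkey pronoun bound across the clause boundary.
Strong reading: for every (s,t) with borrowed(s,t), returned(s,t).
Restrictor pairs: (S1,T3) ✗  (S2,T1) ✓  (S2,T3) ✓  (S2,T4) ✓  (S3,T2) ✗  (S3,T3) ✗  (S4,T1) ✗  (S4,T4) ✗  (S4,T5) ✗  (S6,T3) ✗  (S6,T5) ✓
Counterexamples (restrictor pairs failing the scope): 7.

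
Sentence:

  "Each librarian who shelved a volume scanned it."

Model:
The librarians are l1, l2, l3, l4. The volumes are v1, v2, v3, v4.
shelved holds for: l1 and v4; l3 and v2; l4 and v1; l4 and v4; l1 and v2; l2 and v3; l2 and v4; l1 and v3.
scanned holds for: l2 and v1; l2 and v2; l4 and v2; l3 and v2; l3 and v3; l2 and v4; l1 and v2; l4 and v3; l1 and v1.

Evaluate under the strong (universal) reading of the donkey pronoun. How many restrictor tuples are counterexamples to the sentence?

"it" takes "a volume" as antecedent — a donkey pronoun bound across the clause boundary.
Strong reading: for every (l,v) with shelved(l,v), scanned(l,v).
Restrictor pairs: (l1,v2) ✓  (l1,v3) ✗  (l1,v4) ✗  (l2,v3) ✗  (l2,v4) ✓  (l3,v2) ✓  (l4,v1) ✗  (l4,v4) ✗
Counterexamples (restrictor pairs failing the scope): 5.

5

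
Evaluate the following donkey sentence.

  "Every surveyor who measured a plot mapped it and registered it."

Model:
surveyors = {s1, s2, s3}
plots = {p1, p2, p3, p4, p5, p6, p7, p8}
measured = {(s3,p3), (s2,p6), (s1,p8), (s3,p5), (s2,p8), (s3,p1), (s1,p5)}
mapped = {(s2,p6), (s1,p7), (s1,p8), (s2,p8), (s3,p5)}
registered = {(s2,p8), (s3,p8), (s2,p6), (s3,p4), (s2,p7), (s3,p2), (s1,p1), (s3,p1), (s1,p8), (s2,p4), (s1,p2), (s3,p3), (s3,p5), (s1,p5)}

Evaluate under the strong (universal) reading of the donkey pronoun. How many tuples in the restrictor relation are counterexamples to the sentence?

3

"it" takes "a plot" as antecedent — a donkey pronoun bound across the clause boundary.
Strong reading: for every (s,p) with measured(s,p), mapped(s,p) ∧ registered(s,p).
Restrictor pairs: (s1,p5) ✗  (s1,p8) ✓  (s2,p6) ✓  (s2,p8) ✓  (s3,p1) ✗  (s3,p3) ✗  (s3,p5) ✓
Counterexamples (restrictor pairs failing the scope): 3.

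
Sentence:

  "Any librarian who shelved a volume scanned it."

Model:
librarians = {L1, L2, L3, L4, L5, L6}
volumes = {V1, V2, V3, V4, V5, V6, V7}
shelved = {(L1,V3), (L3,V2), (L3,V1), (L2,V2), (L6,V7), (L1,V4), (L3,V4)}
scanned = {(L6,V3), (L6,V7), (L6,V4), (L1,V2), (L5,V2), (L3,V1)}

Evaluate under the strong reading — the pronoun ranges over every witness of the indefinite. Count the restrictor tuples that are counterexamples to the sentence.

"it" takes "a volume" as antecedent — a donkey pronoun bound across the clause boundary.
Strong reading: for every (l,v) with shelved(l,v), scanned(l,v).
Restrictor pairs: (L1,V3) ✗  (L1,V4) ✗  (L2,V2) ✗  (L3,V1) ✓  (L3,V2) ✗  (L3,V4) ✗  (L6,V7) ✓
Counterexamples (restrictor pairs failing the scope): 5.

5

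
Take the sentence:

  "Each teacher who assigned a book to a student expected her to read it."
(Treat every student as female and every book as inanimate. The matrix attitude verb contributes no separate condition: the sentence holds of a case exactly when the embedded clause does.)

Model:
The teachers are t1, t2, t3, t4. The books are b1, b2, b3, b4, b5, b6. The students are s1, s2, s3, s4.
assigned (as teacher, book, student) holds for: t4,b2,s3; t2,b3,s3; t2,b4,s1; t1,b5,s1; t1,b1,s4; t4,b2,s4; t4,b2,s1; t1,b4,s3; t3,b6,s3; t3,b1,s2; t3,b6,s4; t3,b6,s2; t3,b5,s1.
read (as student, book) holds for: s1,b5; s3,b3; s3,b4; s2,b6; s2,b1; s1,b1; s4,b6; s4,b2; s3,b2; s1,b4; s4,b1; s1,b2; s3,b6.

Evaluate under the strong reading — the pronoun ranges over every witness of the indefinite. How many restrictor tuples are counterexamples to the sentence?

0

"her" takes "a student" as antecedent and "it" takes "a book"; both are donkey pronouns co-varying with the restrictor.
Strong reading: for every (t,b,s) with assigned(t,b,s), read(s,b).
Restrictor triples: (t1,b1,s4)→read(s4,b1) ✓  (t1,b4,s3)→read(s3,b4) ✓  (t1,b5,s1)→read(s1,b5) ✓  (t2,b3,s3)→read(s3,b3) ✓  (t2,b4,s1)→read(s1,b4) ✓  (t3,b1,s2)→read(s2,b1) ✓  (t3,b5,s1)→read(s1,b5) ✓  (t3,b6,s2)→read(s2,b6) ✓  (t3,b6,s3)→read(s3,b6) ✓  (t3,b6,s4)→read(s4,b6) ✓  (t4,b2,s1)→read(s1,b2) ✓  (t4,b2,s3)→read(s3,b2) ✓  (t4,b2,s4)→read(s4,b2) ✓
Counterexamples (restrictor triples failing the scope): 0.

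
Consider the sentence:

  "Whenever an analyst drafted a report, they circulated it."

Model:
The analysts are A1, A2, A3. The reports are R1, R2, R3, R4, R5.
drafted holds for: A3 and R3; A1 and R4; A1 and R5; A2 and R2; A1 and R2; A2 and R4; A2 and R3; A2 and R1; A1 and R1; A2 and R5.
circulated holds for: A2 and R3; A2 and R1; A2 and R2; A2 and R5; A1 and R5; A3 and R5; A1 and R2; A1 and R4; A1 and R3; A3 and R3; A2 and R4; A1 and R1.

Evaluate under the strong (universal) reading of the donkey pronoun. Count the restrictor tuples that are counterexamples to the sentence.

0

"it" takes "a report" as antecedent — a donkey pronoun bound across the clause boundary.
Strong reading: for every (a,r) with drafted(a,r), circulated(a,r).
Restrictor pairs: (A1,R1) ✓  (A1,R2) ✓  (A1,R4) ✓  (A1,R5) ✓  (A2,R1) ✓  (A2,R2) ✓  (A2,R3) ✓  (A2,R4) ✓  (A2,R5) ✓  (A3,R3) ✓
Counterexamples (restrictor pairs failing the scope): 0.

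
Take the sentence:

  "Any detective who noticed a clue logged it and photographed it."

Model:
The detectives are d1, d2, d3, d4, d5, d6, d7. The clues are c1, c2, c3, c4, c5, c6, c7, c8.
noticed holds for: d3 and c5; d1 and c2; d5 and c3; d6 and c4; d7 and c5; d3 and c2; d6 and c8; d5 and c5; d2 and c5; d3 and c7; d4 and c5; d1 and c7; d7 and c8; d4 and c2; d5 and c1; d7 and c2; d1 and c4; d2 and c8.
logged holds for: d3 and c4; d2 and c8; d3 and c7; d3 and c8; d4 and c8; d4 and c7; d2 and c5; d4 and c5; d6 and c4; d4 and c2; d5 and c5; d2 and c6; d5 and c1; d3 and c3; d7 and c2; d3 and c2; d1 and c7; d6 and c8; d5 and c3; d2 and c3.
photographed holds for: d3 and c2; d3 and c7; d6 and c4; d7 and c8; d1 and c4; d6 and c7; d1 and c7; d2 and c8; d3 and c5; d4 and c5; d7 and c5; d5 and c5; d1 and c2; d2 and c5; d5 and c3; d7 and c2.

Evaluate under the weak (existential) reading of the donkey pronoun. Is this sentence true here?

"it" takes "a clue" as antecedent — a donkey pronoun bound across the clause boundary.
Weak reading: every detective d with some noticed-clue has at least one noticed-clue c such that logged(d,c) ∧ photographed(d,c).
Per detective: d1:✓  d2:✓  d3:✓  d4:✓  d5:✓  d6:✓  d7:✓
Every detective in the restrictor has a witness.

True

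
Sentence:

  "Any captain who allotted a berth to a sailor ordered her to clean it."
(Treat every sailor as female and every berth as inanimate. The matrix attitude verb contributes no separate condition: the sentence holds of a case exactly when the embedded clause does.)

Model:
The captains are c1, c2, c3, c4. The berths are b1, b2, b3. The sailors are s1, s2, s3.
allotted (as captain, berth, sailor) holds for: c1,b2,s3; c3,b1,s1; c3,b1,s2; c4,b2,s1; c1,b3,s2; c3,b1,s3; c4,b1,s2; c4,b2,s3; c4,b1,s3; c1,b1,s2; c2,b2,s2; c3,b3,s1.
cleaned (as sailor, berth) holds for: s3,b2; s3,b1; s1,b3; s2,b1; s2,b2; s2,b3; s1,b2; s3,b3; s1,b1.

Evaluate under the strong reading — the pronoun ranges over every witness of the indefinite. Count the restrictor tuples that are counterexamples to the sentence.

0

"her" takes "a sailor" as antecedent and "it" takes "a berth"; both are donkey pronouns co-varying with the restrictor.
Strong reading: for every (c,b,s) with allotted(c,b,s), cleaned(s,b).
Restrictor triples: (c1,b1,s2)→cleaned(s2,b1) ✓  (c1,b2,s3)→cleaned(s3,b2) ✓  (c1,b3,s2)→cleaned(s2,b3) ✓  (c2,b2,s2)→cleaned(s2,b2) ✓  (c3,b1,s1)→cleaned(s1,b1) ✓  (c3,b1,s2)→cleaned(s2,b1) ✓  (c3,b1,s3)→cleaned(s3,b1) ✓  (c3,b3,s1)→cleaned(s1,b3) ✓  (c4,b1,s2)→cleaned(s2,b1) ✓  (c4,b1,s3)→cleaned(s3,b1) ✓  (c4,b2,s1)→cleaned(s1,b2) ✓  (c4,b2,s3)→cleaned(s3,b2) ✓
Counterexamples (restrictor triples failing the scope): 0.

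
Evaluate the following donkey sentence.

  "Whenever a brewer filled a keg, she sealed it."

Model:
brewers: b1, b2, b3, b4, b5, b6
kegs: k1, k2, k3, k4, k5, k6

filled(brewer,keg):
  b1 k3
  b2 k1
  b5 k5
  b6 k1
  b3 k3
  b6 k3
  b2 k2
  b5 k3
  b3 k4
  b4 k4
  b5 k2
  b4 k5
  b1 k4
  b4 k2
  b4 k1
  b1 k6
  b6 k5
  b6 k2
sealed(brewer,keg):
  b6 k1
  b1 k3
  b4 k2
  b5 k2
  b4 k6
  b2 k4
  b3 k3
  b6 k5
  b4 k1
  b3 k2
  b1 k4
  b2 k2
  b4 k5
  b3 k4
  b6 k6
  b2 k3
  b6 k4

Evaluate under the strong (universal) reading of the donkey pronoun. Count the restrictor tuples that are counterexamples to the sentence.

7

"it" takes "a keg" as antecedent — a donkey pronoun bound across the clause boundary.
Strong reading: for every (b,k) with filled(b,k), sealed(b,k).
Restrictor pairs: (b1,k3) ✓  (b1,k4) ✓  (b1,k6) ✗  (b2,k1) ✗  (b2,k2) ✓  (b3,k3) ✓  (b3,k4) ✓  (b4,k1) ✓  (b4,k2) ✓  (b4,k4) ✗  (b4,k5) ✓  (b5,k2) ✓  (b5,k3) ✗  (b5,k5) ✗  (b6,k1) ✓  (b6,k2) ✗  (b6,k3) ✗  (b6,k5) ✓
Counterexamples (restrictor pairs failing the scope): 7.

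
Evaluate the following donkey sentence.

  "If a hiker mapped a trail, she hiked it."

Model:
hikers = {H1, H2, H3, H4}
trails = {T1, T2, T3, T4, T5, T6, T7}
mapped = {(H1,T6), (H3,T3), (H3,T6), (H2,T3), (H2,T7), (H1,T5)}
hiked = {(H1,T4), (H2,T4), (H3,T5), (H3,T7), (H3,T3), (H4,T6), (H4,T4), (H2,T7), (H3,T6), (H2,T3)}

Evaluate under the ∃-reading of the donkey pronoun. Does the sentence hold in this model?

False

"it" takes "a trail" as antecedent — a donkey pronoun bound across the clause boundary.
Weak reading: every hiker h with some mapped-trail has at least one mapped-trail t such that hiked(h,t).
Per hiker: H1:✗  H2:✓  H3:✓
H1 has no witness among its mapped-trails.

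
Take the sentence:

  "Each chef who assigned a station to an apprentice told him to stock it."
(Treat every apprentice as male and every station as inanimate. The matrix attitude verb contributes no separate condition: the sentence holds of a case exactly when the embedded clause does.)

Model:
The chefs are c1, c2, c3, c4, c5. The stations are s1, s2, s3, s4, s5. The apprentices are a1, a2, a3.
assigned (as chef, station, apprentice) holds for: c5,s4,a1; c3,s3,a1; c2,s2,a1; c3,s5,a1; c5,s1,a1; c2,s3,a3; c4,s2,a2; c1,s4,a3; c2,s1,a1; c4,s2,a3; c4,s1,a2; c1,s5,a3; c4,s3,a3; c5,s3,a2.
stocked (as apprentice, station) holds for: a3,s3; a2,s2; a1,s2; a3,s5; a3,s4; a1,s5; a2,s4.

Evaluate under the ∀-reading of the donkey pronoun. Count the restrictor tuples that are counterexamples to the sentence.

"him" takes "an apprentice" as antecedent and "it" takes "a station"; both are donkey pronouns co-varying with the restrictor.
Strong reading: for every (c,s,a) with assigned(c,s,a), stocked(a,s).
Restrictor triples: (c1,s4,a3)→stocked(a3,s4) ✓  (c1,s5,a3)→stocked(a3,s5) ✓  (c2,s1,a1)→stocked(a1,s1) ✗  (c2,s2,a1)→stocked(a1,s2) ✓  (c2,s3,a3)→stocked(a3,s3) ✓  (c3,s3,a1)→stocked(a1,s3) ✗  (c3,s5,a1)→stocked(a1,s5) ✓  (c4,s1,a2)→stocked(a2,s1) ✗  (c4,s2,a2)→stocked(a2,s2) ✓  (c4,s2,a3)→stocked(a3,s2) ✗  (c4,s3,a3)→stocked(a3,s3) ✓  (c5,s1,a1)→stocked(a1,s1) ✗  (c5,s3,a2)→stocked(a2,s3) ✗  (c5,s4,a1)→stocked(a1,s4) ✗
Counterexamples (restrictor triples failing the scope): 7.

7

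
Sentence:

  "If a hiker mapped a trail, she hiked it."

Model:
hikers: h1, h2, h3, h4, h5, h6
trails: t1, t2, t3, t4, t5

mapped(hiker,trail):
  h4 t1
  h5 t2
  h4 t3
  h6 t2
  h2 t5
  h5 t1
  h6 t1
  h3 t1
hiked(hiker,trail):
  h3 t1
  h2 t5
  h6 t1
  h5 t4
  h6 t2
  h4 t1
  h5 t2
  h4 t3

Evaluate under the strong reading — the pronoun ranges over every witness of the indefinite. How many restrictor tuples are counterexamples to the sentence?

1

"it" takes "a trail" as antecedent — a donkey pronoun bound across the clause boundary.
Strong reading: for every (h,t) with mapped(h,t), hiked(h,t).
Restrictor pairs: (h2,t5) ✓  (h3,t1) ✓  (h4,t1) ✓  (h4,t3) ✓  (h5,t1) ✗  (h5,t2) ✓  (h6,t1) ✓  (h6,t2) ✓
Counterexamples (restrictor pairs failing the scope): 1.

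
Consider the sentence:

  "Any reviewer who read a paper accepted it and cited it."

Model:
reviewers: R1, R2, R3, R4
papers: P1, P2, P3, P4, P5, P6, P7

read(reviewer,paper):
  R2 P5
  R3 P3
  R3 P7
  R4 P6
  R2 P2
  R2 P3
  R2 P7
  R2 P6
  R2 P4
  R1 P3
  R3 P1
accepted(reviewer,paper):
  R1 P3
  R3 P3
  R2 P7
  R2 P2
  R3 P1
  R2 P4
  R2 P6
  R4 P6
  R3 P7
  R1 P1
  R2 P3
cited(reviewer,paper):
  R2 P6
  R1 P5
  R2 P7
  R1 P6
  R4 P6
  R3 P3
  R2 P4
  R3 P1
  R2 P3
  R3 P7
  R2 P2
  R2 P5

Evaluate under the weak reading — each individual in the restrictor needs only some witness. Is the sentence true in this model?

"it" takes "a paper" as antecedent — a donkey pronoun bound across the clause boundary.
Weak reading: every reviewer r with some read-paper has at least one read-paper p such that accepted(r,p) ∧ cited(r,p).
Per reviewer: R1:✗  R2:✓  R3:✓  R4:✓
R1 has no witness among its read-papers.

False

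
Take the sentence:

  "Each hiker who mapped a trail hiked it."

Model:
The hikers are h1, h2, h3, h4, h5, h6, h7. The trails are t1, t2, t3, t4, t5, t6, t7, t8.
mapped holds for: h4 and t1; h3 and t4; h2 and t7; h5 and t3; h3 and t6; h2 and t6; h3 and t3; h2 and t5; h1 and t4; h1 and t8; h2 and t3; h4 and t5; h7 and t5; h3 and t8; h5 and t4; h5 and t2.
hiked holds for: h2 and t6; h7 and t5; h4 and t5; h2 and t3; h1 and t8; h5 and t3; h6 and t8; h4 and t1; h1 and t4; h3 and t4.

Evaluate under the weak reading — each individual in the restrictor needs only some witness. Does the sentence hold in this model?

"it" takes "a trail" as antecedent — a donkey pronoun bound across the clause boundary.
Weak reading: every hiker h with some mapped-trail has at least one mapped-trail t such that hiked(h,t).
Per hiker: h1:✓  h2:✓  h3:✓  h4:✓  h5:✓  h7:✓
Every hiker in the restrictor has a witness.

True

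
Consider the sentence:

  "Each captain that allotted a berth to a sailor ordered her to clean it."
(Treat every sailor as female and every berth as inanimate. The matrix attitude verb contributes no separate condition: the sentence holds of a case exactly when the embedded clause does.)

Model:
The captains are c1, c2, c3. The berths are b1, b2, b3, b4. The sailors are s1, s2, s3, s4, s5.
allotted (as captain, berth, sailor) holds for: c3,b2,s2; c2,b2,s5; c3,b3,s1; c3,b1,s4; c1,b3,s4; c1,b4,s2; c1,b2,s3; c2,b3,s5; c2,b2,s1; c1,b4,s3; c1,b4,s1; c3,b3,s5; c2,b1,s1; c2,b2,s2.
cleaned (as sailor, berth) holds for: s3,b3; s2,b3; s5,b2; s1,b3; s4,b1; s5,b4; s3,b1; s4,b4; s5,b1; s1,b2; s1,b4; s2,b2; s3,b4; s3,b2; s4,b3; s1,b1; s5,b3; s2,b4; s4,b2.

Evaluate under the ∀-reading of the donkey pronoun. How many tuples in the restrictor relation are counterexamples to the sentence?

"her" takes "a sailor" as antecedent and "it" takes "a berth"; both are donkey pronouns co-varying with the restrictor.
Strong reading: for every (c,b,s) with allotted(c,b,s), cleaned(s,b).
Restrictor triples: (c1,b2,s3)→cleaned(s3,b2) ✓  (c1,b3,s4)→cleaned(s4,b3) ✓  (c1,b4,s1)→cleaned(s1,b4) ✓  (c1,b4,s2)→cleaned(s2,b4) ✓  (c1,b4,s3)→cleaned(s3,b4) ✓  (c2,b1,s1)→cleaned(s1,b1) ✓  (c2,b2,s1)→cleaned(s1,b2) ✓  (c2,b2,s2)→cleaned(s2,b2) ✓  (c2,b2,s5)→cleaned(s5,b2) ✓  (c2,b3,s5)→cleaned(s5,b3) ✓  (c3,b1,s4)→cleaned(s4,b1) ✓  (c3,b2,s2)→cleaned(s2,b2) ✓  (c3,b3,s1)→cleaned(s1,b3) ✓  (c3,b3,s5)→cleaned(s5,b3) ✓
Counterexamples (restrictor triples failing the scope): 0.

0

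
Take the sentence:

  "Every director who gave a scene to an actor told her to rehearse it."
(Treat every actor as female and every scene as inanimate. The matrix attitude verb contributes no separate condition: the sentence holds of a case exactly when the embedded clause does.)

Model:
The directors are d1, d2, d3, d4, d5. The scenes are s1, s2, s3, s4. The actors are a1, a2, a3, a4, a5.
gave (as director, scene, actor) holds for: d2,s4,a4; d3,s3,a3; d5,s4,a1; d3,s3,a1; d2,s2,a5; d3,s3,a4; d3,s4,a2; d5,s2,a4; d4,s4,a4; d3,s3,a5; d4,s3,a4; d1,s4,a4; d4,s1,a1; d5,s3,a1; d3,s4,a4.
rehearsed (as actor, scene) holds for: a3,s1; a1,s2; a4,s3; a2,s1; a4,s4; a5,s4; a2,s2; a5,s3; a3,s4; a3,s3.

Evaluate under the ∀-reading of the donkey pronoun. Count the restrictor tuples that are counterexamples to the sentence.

7

"her" takes "an actor" as antecedent and "it" takes "a scene"; both are donkey pronouns co-varying with the restrictor.
Strong reading: for every (d,s,a) with gave(d,s,a), rehearsed(a,s).
Restrictor triples: (d1,s4,a4)→rehearsed(a4,s4) ✓  (d2,s2,a5)→rehearsed(a5,s2) ✗  (d2,s4,a4)→rehearsed(a4,s4) ✓  (d3,s3,a1)→rehearsed(a1,s3) ✗  (d3,s3,a3)→rehearsed(a3,s3) ✓  (d3,s3,a4)→rehearsed(a4,s3) ✓  (d3,s3,a5)→rehearsed(a5,s3) ✓  (d3,s4,a2)→rehearsed(a2,s4) ✗  (d3,s4,a4)→rehearsed(a4,s4) ✓  (d4,s1,a1)→rehearsed(a1,s1) ✗  (d4,s3,a4)→rehearsed(a4,s3) ✓  (d4,s4,a4)→rehearsed(a4,s4) ✓  (d5,s2,a4)→rehearsed(a4,s2) ✗  (d5,s3,a1)→rehearsed(a1,s3) ✗  (d5,s4,a1)→rehearsed(a1,s4) ✗
Counterexamples (restrictor triples failing the scope): 7.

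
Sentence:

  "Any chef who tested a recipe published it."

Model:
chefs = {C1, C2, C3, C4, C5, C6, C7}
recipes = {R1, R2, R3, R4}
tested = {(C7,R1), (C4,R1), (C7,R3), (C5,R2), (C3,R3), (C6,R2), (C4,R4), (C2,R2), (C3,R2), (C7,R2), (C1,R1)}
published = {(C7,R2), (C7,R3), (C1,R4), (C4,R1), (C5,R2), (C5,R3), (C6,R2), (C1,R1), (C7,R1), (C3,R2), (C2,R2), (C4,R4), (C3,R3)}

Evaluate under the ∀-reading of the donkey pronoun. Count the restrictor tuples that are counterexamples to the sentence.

"it" takes "a recipe" as antecedent — a donkey pronoun bound across the clause boundary.
Strong reading: for every (c,r) with tested(c,r), published(c,r).
Restrictor pairs: (C1,R1) ✓  (C2,R2) ✓  (C3,R2) ✓  (C3,R3) ✓  (C4,R1) ✓  (C4,R4) ✓  (C5,R2) ✓  (C6,R2) ✓  (C7,R1) ✓  (C7,R2) ✓  (C7,R3) ✓
Counterexamples (restrictor pairs failing the scope): 0.

0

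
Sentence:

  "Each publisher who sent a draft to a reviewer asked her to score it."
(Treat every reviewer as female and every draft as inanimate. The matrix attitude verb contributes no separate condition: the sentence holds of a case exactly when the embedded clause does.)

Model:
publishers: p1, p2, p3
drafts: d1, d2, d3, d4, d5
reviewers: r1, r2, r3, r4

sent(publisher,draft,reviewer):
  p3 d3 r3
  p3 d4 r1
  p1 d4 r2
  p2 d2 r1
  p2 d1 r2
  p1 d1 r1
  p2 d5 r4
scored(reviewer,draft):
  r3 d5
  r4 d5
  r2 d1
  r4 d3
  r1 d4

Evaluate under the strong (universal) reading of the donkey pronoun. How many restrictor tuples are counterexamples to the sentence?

4

"her" takes "a reviewer" as antecedent and "it" takes "a draft"; both are donkey pronouns co-varying with the restrictor.
Strong reading: for every (p,d,r) with sent(p,d,r), scored(r,d).
Restrictor triples: (p1,d1,r1)→scored(r1,d1) ✗  (p1,d4,r2)→scored(r2,d4) ✗  (p2,d1,r2)→scored(r2,d1) ✓  (p2,d2,r1)→scored(r1,d2) ✗  (p2,d5,r4)→scored(r4,d5) ✓  (p3,d3,r3)→scored(r3,d3) ✗  (p3,d4,r1)→scored(r1,d4) ✓
Counterexamples (restrictor triples failing the scope): 4.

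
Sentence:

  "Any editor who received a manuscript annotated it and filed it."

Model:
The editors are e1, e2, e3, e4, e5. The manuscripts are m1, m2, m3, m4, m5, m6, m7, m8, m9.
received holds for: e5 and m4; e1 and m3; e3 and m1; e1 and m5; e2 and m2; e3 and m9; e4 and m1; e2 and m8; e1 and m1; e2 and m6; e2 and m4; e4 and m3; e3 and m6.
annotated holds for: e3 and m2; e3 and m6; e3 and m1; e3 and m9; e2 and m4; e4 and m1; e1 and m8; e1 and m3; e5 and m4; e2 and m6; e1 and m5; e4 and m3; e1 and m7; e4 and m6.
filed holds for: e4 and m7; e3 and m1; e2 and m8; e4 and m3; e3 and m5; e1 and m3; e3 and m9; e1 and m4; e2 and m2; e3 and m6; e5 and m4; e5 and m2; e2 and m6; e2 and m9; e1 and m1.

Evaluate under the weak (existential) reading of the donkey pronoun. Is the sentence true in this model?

True

"it" takes "a manuscript" as antecedent — a donkey pronoun bound across the clause boundary.
Weak reading: every editor e with some received-manuscript has at least one received-manuscript m such that annotated(e,m) ∧ filed(e,m).
Per editor: e1:✓  e2:✓  e3:✓  e4:✓  e5:✓
Every editor in the restrictor has a witness.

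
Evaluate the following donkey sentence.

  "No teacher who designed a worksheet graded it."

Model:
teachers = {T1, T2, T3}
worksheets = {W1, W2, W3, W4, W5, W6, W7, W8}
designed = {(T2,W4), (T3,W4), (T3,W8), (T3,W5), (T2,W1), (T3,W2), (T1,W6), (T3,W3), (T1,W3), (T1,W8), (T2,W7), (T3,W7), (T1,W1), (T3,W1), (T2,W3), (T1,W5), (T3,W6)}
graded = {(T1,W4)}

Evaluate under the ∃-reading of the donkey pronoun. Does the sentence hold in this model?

"it" takes "a worksheet" as antecedent — a donkey pronoun bound across the clause boundary.
Truth condition: for no (t,w) with designed(t,w) does graded(t,w) hold.
Restrictor pairs — does the scope hold? (T1,W1):fails  (T1,W3):fails  (T1,W5):fails  (T1,W6):fails  (T1,W8):fails  (T2,W1):fails  (T2,W3):fails  (T2,W4):fails  (T2,W7):fails  (T3,W1):fails  (T3,W2):fails  (T3,W3):fails  (T3,W4):fails  (T3,W5):fails  (T3,W6):fails  (T3,W7):fails  (T3,W8):fails
Scope holds for no restrictor pair, so the sentence is true.

True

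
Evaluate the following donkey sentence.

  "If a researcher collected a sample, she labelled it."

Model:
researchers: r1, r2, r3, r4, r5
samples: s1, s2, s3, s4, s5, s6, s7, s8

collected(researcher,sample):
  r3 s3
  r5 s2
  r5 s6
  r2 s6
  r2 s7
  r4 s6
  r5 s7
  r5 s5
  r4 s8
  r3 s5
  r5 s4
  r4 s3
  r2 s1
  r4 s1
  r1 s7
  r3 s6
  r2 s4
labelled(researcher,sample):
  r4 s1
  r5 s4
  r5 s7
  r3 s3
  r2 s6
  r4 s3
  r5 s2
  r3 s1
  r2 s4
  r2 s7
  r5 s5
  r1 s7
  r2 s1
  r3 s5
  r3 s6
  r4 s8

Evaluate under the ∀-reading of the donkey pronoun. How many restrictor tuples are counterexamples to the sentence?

"it" takes "a sample" as antecedent — a donkey pronoun bound across the clause boundary.
Strong reading: for every (r,s) with collected(r,s), labelled(r,s).
Restrictor pairs: (r1,s7) ✓  (r2,s1) ✓  (r2,s4) ✓  (r2,s6) ✓  (r2,s7) ✓  (r3,s3) ✓  (r3,s5) ✓  (r3,s6) ✓  (r4,s1) ✓  (r4,s3) ✓  (r4,s6) ✗  (r4,s8) ✓  (r5,s2) ✓  (r5,s4) ✓  (r5,s5) ✓  (r5,s6) ✗  (r5,s7) ✓
Counterexamples (restrictor pairs failing the scope): 2.

2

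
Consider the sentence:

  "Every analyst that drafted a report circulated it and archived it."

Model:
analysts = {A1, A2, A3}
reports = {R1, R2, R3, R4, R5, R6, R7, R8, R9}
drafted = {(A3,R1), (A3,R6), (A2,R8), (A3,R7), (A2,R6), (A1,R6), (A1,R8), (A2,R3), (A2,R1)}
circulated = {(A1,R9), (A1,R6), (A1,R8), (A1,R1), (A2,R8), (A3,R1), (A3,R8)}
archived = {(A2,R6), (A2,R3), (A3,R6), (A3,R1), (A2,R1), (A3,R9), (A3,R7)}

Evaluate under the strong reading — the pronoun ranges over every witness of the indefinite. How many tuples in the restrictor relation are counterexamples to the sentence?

8

"it" takes "a report" as antecedent — a donkey pronoun bound across the clause boundary.
Strong reading: for every (a,r) with drafted(a,r), circulated(a,r) ∧ archived(a,r).
Restrictor pairs: (A1,R6) ✗  (A1,R8) ✗  (A2,R1) ✗  (A2,R3) ✗  (A2,R6) ✗  (A2,R8) ✗  (A3,R1) ✓  (A3,R6) ✗  (A3,R7) ✗
Counterexamples (restrictor pairs failing the scope): 8.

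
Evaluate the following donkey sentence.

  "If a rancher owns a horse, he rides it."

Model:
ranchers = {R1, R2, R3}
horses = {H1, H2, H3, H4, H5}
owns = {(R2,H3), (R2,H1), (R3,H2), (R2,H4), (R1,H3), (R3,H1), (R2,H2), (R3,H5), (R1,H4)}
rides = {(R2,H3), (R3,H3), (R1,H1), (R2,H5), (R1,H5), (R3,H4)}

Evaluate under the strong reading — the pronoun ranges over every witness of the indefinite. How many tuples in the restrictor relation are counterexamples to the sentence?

"it" takes "a horse" as antecedent — a donkey pronoun bound across the clause boundary.
Strong reading: for every (r,h) with owns(r,h), rides(r,h).
Restrictor pairs: (R1,H3) ✗  (R1,H4) ✗  (R2,H1) ✗  (R2,H2) ✗  (R2,H3) ✓  (R2,H4) ✗  (R3,H1) ✗  (R3,H2) ✗  (R3,H5) ✗
Counterexamples (restrictor pairs failing the scope): 8.

8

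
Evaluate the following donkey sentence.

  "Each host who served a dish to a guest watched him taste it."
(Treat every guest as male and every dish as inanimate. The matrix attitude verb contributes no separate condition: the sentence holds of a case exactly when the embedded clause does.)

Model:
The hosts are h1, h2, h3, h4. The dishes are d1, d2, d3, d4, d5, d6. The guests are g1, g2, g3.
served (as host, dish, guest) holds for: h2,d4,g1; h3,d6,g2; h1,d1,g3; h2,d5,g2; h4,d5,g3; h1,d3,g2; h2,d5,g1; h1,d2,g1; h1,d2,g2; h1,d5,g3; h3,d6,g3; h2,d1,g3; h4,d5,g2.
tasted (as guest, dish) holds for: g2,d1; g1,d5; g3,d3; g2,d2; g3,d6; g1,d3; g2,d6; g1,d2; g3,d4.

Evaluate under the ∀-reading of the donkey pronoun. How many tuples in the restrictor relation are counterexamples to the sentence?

8

"him" takes "a guest" as antecedent and "it" takes "a dish"; both are donkey pronouns co-varying with the restrictor.
Strong reading: for every (h,d,g) with served(h,d,g), tasted(g,d).
Restrictor triples: (h1,d1,g3)→tasted(g3,d1) ✗  (h1,d2,g1)→tasted(g1,d2) ✓  (h1,d2,g2)→tasted(g2,d2) ✓  (h1,d3,g2)→tasted(g2,d3) ✗  (h1,d5,g3)→tasted(g3,d5) ✗  (h2,d1,g3)→tasted(g3,d1) ✗  (h2,d4,g1)→tasted(g1,d4) ✗  (h2,d5,g1)→tasted(g1,d5) ✓  (h2,d5,g2)→tasted(g2,d5) ✗  (h3,d6,g2)→tasted(g2,d6) ✓  (h3,d6,g3)→tasted(g3,d6) ✓  (h4,d5,g2)→tasted(g2,d5) ✗  (h4,d5,g3)→tasted(g3,d5) ✗
Counterexamples (restrictor triples failing the scope): 8.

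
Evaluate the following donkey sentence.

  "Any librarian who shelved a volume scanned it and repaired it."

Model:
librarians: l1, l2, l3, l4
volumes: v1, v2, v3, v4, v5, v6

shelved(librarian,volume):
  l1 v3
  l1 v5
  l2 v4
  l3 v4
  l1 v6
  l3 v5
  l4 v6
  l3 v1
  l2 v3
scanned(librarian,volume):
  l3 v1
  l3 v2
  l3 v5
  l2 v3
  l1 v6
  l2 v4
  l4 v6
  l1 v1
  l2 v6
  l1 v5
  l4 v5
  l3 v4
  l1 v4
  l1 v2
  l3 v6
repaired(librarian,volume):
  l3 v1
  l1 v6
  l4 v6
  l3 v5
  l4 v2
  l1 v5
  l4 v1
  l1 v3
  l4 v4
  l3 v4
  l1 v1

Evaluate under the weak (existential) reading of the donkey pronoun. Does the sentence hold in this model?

False

"it" takes "a volume" as antecedent — a donkey pronoun bound across the clause boundary.
Weak reading: every librarian l with some shelved-volume has at least one shelved-volume v such that scanned(l,v) ∧ repaired(l,v).
Per librarian: l1:✓  l2:✗  l3:✓  l4:✓
l2 has no witness among its shelved-volumes.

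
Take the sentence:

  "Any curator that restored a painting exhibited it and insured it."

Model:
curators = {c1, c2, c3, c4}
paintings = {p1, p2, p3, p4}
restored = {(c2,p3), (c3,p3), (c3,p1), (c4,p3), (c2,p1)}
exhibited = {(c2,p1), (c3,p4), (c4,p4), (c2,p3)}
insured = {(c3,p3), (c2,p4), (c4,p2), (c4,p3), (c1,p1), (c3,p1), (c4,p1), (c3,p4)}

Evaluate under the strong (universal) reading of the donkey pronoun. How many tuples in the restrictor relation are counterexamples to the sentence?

"it" takes "a painting" as antecedent — a donkey pronoun bound across the clause boundary.
Strong reading: for every (c,p) with restored(c,p), exhibited(c,p) ∧ insured(c,p).
Restrictor pairs: (c2,p1) ✗  (c2,p3) ✗  (c3,p1) ✗  (c3,p3) ✗  (c4,p3) ✗
Counterexamples (restrictor pairs failing the scope): 5.

5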